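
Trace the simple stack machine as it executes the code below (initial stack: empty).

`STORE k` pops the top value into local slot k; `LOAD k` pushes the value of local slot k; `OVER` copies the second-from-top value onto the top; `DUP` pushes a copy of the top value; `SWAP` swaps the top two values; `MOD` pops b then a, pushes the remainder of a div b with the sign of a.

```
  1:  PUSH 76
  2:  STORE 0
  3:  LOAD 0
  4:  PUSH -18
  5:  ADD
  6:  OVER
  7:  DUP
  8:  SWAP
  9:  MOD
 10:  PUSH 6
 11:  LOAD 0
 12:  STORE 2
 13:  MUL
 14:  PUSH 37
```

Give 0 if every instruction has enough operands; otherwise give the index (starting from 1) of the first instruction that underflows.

6

PUSH 76  -> [76]
STORE 0  -> []
LOAD 0   -> [76]
PUSH -18 -> [76, -18]
ADD      -> [58]
OVER  — needs 2 operands, stack has 1 → underflow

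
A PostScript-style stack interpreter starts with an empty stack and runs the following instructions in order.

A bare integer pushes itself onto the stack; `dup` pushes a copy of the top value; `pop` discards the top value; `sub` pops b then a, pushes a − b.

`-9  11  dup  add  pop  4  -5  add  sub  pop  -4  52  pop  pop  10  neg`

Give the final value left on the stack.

-9   [-9]
11   [-9, 11]
dup  [-9, 11, 11]
add  [-9, 22]
pop  [-9]
4    [-9, 4]
-5   [-9, 4, -5]
add  [-9, -1]
sub  [-8]
pop  []
-4   [-4]
52   [-4, 52]
pop  [-4]
pop  []
10   [10]
neg  [-10]

-10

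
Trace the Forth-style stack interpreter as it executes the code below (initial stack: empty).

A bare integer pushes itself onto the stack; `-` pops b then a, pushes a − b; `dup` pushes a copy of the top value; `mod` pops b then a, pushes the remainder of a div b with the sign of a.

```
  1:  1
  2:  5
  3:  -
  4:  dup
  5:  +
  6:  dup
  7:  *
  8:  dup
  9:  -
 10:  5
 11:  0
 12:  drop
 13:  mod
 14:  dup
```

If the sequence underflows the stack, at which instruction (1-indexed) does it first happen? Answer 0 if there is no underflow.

0

1    → [1]
5    → [1, 5]
-    → [-4]
dup  → [-4, -4]
+    → [-8]
dup  → [-8, -8]
*    → [64]
dup  → [64, 64]
-    → [0]
5    → [0, 5]
0    → [0, 5, 0]
drop → [0, 5]
mod  → [0]
dup  → [0, 0]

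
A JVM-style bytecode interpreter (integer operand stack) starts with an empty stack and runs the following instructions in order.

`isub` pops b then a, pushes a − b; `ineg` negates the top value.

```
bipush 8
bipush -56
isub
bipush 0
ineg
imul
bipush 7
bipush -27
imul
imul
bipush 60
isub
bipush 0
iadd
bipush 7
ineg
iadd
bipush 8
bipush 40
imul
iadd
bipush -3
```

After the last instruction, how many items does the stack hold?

bipush 8   -> 8
bipush -56 -> 8 -56
isub       -> 64
bipush 0   -> 64 0
ineg       -> 64 0
imul       -> 0
bipush 7   -> 0 7
bipush -27 -> 0 7 -27
imul       -> 0 -189
imul       -> 0
bipush 60  -> 0 60
isub       -> -60
bipush 0   -> -60 0
iadd       -> -60
bipush 7   -> -60 7
ineg       -> -60 -7
iadd       -> -67
bipush 8   -> -67 8
bipush 40  -> -67 8 40
imul       -> -67 320
iadd       -> 253
bipush -3  -> 253 -3

2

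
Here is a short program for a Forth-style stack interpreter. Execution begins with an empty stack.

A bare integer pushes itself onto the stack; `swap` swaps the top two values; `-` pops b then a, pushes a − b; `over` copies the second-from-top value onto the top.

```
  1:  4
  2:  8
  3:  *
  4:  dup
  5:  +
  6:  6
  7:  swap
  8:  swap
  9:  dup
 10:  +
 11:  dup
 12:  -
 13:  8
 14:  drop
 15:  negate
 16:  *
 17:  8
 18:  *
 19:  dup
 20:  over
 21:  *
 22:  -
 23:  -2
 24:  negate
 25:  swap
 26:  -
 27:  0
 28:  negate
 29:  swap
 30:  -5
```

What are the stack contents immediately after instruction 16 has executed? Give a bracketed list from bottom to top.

4      : 4
8      : 4 8
*      : 32
dup    : 32 32
+      : 64
6      : 64 6
swap   : 6 64
swap   : 64 6
dup    : 64 6 6
+      : 64 12
dup    : 64 12 12
-      : 64 0
8      : 64 0 8
drop   : 64 0
negate : 64 0
*      : 0

[0]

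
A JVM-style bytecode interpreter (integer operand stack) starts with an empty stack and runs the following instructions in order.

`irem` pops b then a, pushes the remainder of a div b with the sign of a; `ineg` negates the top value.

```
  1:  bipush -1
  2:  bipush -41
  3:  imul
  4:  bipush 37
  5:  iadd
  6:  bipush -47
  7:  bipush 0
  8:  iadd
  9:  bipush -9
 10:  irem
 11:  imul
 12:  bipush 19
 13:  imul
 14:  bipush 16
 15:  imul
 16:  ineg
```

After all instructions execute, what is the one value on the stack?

47424

bipush -1  → [-1]
bipush -41 → [-1, -41]
imul       → [41]
bipush 37  → [41, 37]
iadd       → [78]
bipush -47 → [78, -47]
bipush 0   → [78, -47, 0]
iadd       → [78, -47]
bipush -9  → [78, -47, -9]
irem       → [78, -2]
imul       → [-156]
bipush 19  → [-156, 19]
imul       → [-2964]
bipush 16  → [-2964, 16]
imul       → [-47424]
ineg       → [47424]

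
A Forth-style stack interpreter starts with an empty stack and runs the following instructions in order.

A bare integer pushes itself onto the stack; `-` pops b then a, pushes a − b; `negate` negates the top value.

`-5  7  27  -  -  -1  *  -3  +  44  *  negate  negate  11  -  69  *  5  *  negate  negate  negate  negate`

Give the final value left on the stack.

-5     -> [-5]
7      -> [-5, 7]
27     -> [-5, 7, 27]
-      -> [-5, -20]
-      -> [15]
-1     -> [15, -1]
*      -> [-15]
-3     -> [-15, -3]
+      -> [-18]
44     -> [-18, 44]
*      -> [-792]
negate -> [792]
negate -> [-792]
11     -> [-792, 11]
-      -> [-803]
69     -> [-803, 69]
*      -> [-55407]
5      -> [-55407, 5]
*      -> [-277035]
negate -> [277035]
negate -> [-277035]
negate -> [277035]
negate -> [-277035]

-277035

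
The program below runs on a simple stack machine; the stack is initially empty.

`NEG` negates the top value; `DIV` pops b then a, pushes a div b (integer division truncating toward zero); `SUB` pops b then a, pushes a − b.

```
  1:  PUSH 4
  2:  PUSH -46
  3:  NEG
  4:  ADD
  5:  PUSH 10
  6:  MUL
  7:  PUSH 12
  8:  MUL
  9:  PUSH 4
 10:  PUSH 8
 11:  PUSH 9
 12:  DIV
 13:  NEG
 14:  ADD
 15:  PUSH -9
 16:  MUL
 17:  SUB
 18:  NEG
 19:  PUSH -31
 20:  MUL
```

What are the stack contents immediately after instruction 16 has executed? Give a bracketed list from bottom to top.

[6000, -36]

PUSH 4   → 4
PUSH -46 → 4 -46
NEG      → 4 46
ADD      → 50
PUSH 10  → 50 10
MUL      → 500
PUSH 12  → 500 12
MUL      → 6000
PUSH 4   → 6000 4
PUSH 8   → 6000 4 8
PUSH 9   → 6000 4 8 9
DIV      → 6000 4 0
NEG      → 6000 4 0
ADD      → 6000 4
PUSH -9  → 6000 4 -9
MUL      → 6000 -36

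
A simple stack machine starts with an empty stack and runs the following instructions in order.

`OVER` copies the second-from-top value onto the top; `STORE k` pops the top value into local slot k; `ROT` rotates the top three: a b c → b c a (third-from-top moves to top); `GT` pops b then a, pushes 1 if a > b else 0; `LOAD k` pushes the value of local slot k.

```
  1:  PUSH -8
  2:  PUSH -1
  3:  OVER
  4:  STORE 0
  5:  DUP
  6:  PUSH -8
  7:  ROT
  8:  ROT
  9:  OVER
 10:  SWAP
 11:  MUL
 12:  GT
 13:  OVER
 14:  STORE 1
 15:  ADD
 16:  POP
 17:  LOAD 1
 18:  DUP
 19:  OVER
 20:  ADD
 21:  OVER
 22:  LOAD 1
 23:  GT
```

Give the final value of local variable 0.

PUSH -8 : [-8]
PUSH -1 : [-8, -1]
OVER    : [-8, -1, -8]
STORE 0 : [-8, -1]
DUP     : [-8, -1, -1]
PUSH -8 : [-8, -1, -1, -8]
ROT     : [-8, -1, -8, -1]
ROT     : [-8, -8, -1, -1]
OVER    : [-8, -8, -1, -1, -1]
SWAP    : [-8, -8, -1, -1, -1]
MUL     : [-8, -8, -1, 1]
GT      : [-8, -8, 0]
OVER    : [-8, -8, 0, -8]
STORE 1 : [-8, -8, 0]
ADD     : [-8, -8]
POP     : [-8]
LOAD 1  : [-8, -8]
DUP     : [-8, -8, -8]
OVER    : [-8, -8, -8, -8]
ADD     : [-8, -8, -16]
OVER    : [-8, -8, -16, -8]
LOAD 1  : [-8, -8, -16, -8, -8]
GT      : [-8, -8, -16, 0]

-8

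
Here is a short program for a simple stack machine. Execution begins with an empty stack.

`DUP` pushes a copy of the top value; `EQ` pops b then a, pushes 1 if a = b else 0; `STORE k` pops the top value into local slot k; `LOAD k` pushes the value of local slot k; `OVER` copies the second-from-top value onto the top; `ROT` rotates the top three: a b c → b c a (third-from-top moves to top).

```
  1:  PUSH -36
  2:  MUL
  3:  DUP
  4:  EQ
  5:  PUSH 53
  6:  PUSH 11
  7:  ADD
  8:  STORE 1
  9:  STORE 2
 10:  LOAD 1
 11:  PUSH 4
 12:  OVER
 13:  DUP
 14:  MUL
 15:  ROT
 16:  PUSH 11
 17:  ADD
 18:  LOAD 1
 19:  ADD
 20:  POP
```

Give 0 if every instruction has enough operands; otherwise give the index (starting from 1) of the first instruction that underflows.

2

PUSH -36 -> -36
MUL  — needs 2 operands, stack has 1 → underflow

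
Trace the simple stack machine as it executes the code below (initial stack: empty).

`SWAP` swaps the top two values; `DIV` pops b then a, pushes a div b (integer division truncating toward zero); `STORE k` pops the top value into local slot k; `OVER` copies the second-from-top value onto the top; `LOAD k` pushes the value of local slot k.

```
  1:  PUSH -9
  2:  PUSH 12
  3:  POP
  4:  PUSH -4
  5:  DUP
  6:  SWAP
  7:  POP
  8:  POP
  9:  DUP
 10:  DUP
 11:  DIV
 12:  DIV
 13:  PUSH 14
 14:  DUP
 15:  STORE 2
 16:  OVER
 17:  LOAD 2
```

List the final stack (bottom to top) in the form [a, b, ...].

PUSH -9 → -9
PUSH 12 → -9 12
POP     → -9
PUSH -4 → -9 -4
DUP     → -9 -4 -4
SWAP    → -9 -4 -4
POP     → -9 -4
POP     → -9
DUP     → -9 -9
DUP     → -9 -9 -9
DIV     → -9 1
DIV     → -9
PUSH 14 → -9 14
DUP     → -9 14 14
STORE 2 → -9 14
OVER    → -9 14 -9
LOAD 2  → -9 14 -9 14

[-9, 14, -9, 14]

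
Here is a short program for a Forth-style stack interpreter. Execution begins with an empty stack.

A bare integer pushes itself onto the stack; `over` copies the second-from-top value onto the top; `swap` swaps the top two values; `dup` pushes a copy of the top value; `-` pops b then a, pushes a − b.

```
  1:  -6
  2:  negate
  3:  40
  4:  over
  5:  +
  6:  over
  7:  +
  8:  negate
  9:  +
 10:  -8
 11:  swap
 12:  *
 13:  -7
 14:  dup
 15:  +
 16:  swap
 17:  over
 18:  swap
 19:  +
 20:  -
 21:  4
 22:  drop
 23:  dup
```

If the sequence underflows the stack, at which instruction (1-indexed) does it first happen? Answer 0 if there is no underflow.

-6     : -6
negate : 6
40     : 6 40
over   : 6 40 6
+      : 6 46
over   : 6 46 6
+      : 6 52
negate : 6 -52
+      : -46
-8     : -46 -8
swap   : -8 -46
*      : 368
-7     : 368 -7
dup    : 368 -7 -7
+      : 368 -14
swap   : -14 368
over   : -14 368 -14
swap   : -14 -14 368
+      : -14 354
-      : -368
4      : -368 4
drop   : -368
dup    : -368 -368

0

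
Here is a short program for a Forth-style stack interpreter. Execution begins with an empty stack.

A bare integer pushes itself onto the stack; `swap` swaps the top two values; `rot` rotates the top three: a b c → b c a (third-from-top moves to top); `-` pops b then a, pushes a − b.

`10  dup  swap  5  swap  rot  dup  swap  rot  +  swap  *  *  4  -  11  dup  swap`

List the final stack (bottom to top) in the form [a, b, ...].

[996, 11, 11]

10   -> 10
dup  -> 10 10
swap -> 10 10
5    -> 10 10 5
swap -> 10 5 10
rot  -> 5 10 10
dup  -> 5 10 10 10
swap -> 5 10 10 10
rot  -> 5 10 10 10
+    -> 5 10 20
swap -> 5 20 10
*    -> 5 200
*    -> 1000
4    -> 1000 4
-    -> 996
11   -> 996 11
dup  -> 996 11 11
swap -> 996 11 11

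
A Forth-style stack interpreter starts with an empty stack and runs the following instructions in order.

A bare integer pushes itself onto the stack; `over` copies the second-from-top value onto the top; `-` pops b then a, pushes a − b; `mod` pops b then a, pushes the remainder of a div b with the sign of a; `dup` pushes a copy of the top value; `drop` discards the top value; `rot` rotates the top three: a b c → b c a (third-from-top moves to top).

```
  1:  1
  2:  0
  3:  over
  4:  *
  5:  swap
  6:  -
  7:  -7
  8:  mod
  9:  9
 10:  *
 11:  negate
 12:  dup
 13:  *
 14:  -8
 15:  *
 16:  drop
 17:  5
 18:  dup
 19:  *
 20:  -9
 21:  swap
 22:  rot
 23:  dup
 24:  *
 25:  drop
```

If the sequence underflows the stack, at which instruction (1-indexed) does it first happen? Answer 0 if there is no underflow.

22

1       [1]
0       [1, 0]
over    [1, 0, 1]
*       [1, 0]
swap    [0, 1]
-       [-1]
-7      [-1, -7]
mod     [-1]
9       [-1, 9]
*       [-9]
negate  [9]
dup     [9, 9]
*       [81]
-8      [81, -8]
*       [-648]
drop    []
5       [5]
dup     [5, 5]
*       [25]
-9      [25, -9]
swap    [-9, 25]
rot  — needs 3 operands, stack has 2 → underflow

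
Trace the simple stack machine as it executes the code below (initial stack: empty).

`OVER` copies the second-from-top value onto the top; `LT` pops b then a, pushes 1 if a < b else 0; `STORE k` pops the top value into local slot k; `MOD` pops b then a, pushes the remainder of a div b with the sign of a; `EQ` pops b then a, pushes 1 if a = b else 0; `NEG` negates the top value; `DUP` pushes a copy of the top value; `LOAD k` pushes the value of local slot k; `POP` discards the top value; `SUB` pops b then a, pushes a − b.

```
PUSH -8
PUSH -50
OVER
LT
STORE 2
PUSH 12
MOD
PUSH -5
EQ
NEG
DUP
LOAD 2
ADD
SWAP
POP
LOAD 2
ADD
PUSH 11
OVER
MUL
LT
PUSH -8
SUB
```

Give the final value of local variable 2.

PUSH -8   [-8]
PUSH -50  [-8, -50]
OVER      [-8, -50, -8]
LT        [-8, 1]
STORE 2   [-8]
PUSH 12   [-8, 12]
MOD       [-8]
PUSH -5   [-8, -5]
EQ        [0]
NEG       [0]
DUP       [0, 0]
LOAD 2    [0, 0, 1]
ADD       [0, 1]
SWAP      [1, 0]
POP       [1]
LOAD 2    [1, 1]
ADD       [2]
PUSH 11   [2, 11]
OVER      [2, 11, 2]
MUL       [2, 22]
LT        [1]
PUSH -8   [1, -8]
SUB       [9]

1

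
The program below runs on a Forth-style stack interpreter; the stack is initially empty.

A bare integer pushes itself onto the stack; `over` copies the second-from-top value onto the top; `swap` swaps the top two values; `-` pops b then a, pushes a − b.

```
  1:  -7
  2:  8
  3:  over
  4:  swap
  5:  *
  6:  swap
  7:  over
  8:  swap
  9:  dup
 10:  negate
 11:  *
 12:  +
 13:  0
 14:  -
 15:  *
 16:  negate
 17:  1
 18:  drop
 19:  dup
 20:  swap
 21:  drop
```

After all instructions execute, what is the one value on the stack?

-5880

-7      -7
8       -7 8
over    -7 8 -7
swap    -7 -7 8
*       -7 -56
swap    -56 -7
over    -56 -7 -56
swap    -56 -56 -7
dup     -56 -56 -7 -7
negate  -56 -56 -7 7
*       -56 -56 -49
+       -56 -105
0       -56 -105 0
-       -56 -105
*       5880
negate  -5880
1       -5880 1
drop    -5880
dup     -5880 -5880
swap    -5880 -5880
drop    -5880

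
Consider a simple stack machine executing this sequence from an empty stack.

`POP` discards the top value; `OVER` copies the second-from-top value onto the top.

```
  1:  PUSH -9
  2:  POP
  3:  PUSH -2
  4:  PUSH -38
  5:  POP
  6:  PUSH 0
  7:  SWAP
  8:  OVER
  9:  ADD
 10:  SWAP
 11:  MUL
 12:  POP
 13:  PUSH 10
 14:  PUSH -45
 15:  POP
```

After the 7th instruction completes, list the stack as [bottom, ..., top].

[0, -2]

PUSH -9   -9
POP       (empty)
PUSH -2   -2
PUSH -38  -2 -38
POP       -2
PUSH 0    -2 0
SWAP      0 -2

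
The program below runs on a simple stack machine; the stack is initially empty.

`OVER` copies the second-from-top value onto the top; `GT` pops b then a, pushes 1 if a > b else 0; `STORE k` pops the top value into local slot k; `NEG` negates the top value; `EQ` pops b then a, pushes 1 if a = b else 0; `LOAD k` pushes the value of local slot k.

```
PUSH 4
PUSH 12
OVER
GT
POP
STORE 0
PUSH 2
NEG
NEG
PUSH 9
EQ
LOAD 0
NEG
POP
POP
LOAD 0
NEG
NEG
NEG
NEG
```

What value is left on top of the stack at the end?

PUSH 4  -> 4
PUSH 12 -> 4 12
OVER    -> 4 12 4
GT      -> 4 1
POP     -> 4
STORE 0 -> (empty)
PUSH 2  -> 2
NEG     -> -2
NEG     -> 2
PUSH 9  -> 2 9
EQ      -> 0
LOAD 0  -> 0 4
NEG     -> 0 -4
POP     -> 0
POP     -> (empty)
LOAD 0  -> 4
NEG     -> -4
NEG     -> 4
NEG     -> -4
NEG     -> 4

4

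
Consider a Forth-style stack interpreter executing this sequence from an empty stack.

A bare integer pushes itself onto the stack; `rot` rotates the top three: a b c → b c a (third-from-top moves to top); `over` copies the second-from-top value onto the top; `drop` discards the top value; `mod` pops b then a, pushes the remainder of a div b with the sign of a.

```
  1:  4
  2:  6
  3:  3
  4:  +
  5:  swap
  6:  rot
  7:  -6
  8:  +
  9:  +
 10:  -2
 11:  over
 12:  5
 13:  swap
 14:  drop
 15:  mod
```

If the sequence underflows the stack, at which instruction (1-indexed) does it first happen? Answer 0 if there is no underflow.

4    : 4
6    : 4 6
3    : 4 6 3
+    : 4 9
swap : 9 4
rot  — needs 3 operands, stack has 2 → underflow

6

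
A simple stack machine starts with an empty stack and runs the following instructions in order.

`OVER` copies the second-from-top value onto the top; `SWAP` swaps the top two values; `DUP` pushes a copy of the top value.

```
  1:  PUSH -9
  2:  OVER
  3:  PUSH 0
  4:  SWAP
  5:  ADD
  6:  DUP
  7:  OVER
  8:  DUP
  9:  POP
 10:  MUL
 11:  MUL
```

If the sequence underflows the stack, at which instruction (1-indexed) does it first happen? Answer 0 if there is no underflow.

2

PUSH -9 -> -9
OVER  — needs 2 operands, stack has 1 → underflow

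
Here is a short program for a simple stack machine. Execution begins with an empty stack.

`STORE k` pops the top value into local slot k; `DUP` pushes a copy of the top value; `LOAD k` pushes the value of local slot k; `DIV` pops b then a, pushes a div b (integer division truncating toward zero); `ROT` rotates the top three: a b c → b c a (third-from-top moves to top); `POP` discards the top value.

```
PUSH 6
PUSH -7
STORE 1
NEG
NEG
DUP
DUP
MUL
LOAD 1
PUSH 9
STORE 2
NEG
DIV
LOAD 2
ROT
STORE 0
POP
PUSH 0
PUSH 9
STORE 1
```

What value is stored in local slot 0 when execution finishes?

PUSH 6  : 6
PUSH -7 : 6 -7
STORE 1 : 6
NEG     : -6
NEG     : 6
DUP     : 6 6
DUP     : 6 6 6
MUL     : 6 36
LOAD 1  : 6 36 -7
PUSH 9  : 6 36 -7 9
STORE 2 : 6 36 -7
NEG     : 6 36 7
DIV     : 6 5
LOAD 2  : 6 5 9
ROT     : 5 9 6
STORE 0 : 5 9
POP     : 5
PUSH 0  : 5 0
PUSH 9  : 5 0 9
STORE 1 : 5 0

6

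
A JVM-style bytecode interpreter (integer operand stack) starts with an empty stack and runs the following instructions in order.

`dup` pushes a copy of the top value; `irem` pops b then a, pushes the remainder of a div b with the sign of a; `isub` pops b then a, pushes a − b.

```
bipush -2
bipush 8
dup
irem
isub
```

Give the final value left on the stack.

-2

bipush -2 → [-2]
bipush 8  → [-2, 8]
dup       → [-2, 8, 8]
irem      → [-2, 0]
isub      → [-2]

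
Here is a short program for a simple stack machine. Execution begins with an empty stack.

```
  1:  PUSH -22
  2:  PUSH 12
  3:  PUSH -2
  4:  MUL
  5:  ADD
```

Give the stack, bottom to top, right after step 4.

[-22, -24]

PUSH -22  -22
PUSH 12   -22 12
PUSH -2   -22 12 -2
MUL       -22 -24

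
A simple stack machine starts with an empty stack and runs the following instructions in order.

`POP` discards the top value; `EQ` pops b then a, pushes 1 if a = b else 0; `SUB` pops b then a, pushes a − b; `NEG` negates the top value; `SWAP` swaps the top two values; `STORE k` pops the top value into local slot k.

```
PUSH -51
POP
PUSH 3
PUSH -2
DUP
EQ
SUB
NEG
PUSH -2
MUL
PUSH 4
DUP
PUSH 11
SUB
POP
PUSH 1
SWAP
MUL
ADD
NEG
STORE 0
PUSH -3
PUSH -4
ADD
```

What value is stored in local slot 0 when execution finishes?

PUSH -51  [-51]
POP       []
PUSH 3    [3]
PUSH -2   [3, -2]
DUP       [3, -2, -2]
EQ        [3, 1]
SUB       [2]
NEG       [-2]
PUSH -2   [-2, -2]
MUL       [4]
PUSH 4    [4, 4]
DUP       [4, 4, 4]
PUSH 11   [4, 4, 4, 11]
SUB       [4, 4, -7]
POP       [4, 4]
PUSH 1    [4, 4, 1]
SWAP      [4, 1, 4]
MUL       [4, 4]
ADD       [8]
NEG       [-8]
STORE 0   []
PUSH -3   [-3]
PUSH -4   [-3, -4]
ADD       [-7]

-8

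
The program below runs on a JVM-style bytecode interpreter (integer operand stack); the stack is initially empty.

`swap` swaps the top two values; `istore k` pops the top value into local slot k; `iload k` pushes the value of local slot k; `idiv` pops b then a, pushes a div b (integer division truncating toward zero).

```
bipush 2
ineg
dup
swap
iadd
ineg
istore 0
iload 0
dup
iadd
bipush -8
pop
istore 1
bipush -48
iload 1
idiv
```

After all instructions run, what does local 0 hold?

4

bipush 2   → 2
ineg       → -2
dup        → -2 -2
swap       → -2 -2
iadd       → -4
ineg       → 4
istore 0   → (empty)
iload 0    → 4
dup        → 4 4
iadd       → 8
bipush -8  → 8 -8
pop        → 8
istore 1   → (empty)
bipush -48 → -48
iload 1    → -48 8
idiv       → -6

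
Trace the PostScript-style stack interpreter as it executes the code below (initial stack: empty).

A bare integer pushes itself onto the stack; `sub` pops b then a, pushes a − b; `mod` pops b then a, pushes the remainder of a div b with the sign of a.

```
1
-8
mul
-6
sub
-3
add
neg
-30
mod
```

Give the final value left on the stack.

1    [1]
-8   [1, -8]
mul  [-8]
-6   [-8, -6]
sub  [-2]
-3   [-2, -3]
add  [-5]
neg  [5]
-30  [5, -30]
mod  [5]

5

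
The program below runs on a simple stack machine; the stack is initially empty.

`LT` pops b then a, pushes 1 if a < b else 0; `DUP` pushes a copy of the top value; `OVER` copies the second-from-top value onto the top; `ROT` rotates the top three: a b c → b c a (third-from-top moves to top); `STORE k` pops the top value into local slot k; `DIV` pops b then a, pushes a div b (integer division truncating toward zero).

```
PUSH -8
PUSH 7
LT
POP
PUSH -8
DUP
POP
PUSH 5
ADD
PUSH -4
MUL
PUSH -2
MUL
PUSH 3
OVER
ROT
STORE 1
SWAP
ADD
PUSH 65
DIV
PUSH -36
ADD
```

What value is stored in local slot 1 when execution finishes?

PUSH -8  → [-8]
PUSH 7   → [-8, 7]
LT       → [1]
POP      → []
PUSH -8  → [-8]
DUP      → [-8, -8]
POP      → [-8]
PUSH 5   → [-8, 5]
ADD      → [-3]
PUSH -4  → [-3, -4]
MUL      → [12]
PUSH -2  → [12, -2]
MUL      → [-24]
PUSH 3   → [-24, 3]
OVER     → [-24, 3, -24]
ROT      → [3, -24, -24]
STORE 1  → [3, -24]
SWAP     → [-24, 3]
ADD      → [-21]
PUSH 65  → [-21, 65]
DIV      → [0]
PUSH -36 → [0, -36]
ADD      → [-36]

-24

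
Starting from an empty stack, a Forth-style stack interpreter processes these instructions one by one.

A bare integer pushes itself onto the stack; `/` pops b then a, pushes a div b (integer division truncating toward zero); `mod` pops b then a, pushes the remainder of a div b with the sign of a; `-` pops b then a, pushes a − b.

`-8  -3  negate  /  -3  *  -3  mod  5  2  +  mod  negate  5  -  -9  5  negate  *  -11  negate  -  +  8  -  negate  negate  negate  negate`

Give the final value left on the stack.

21

-8     -> [-8]
-3     -> [-8, -3]
negate -> [-8, 3]
/      -> [-2]
-3     -> [-2, -3]
*      -> [6]
-3     -> [6, -3]
mod    -> [0]
5      -> [0, 5]
2      -> [0, 5, 2]
+      -> [0, 7]
mod    -> [0]
negate -> [0]
5      -> [0, 5]
-      -> [-5]
-9     -> [-5, -9]
5      -> [-5, -9, 5]
negate -> [-5, -9, -5]
*      -> [-5, 45]
-11    -> [-5, 45, -11]
negate -> [-5, 45, 11]
-      -> [-5, 34]
+      -> [29]
8      -> [29, 8]
-      -> [21]
negate -> [-21]
negate -> [21]
negate -> [-21]
negate -> [21]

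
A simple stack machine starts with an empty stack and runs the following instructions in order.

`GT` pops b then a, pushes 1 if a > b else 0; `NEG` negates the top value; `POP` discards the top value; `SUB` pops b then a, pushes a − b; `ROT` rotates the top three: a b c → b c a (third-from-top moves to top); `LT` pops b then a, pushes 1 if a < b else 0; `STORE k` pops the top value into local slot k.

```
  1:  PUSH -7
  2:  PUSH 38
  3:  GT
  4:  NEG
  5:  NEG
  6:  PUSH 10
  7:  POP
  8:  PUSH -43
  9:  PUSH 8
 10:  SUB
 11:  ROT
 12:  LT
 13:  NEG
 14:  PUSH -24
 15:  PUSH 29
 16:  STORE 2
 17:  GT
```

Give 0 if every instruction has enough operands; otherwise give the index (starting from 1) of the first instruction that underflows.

PUSH -7   -7
PUSH 38   -7 38
GT        0
NEG       0
NEG       0
PUSH 10   0 10
POP       0
PUSH -43  0 -43
PUSH 8    0 -43 8
SUB       0 -51
ROT  — needs 3 operands, stack has 2 → underflow

11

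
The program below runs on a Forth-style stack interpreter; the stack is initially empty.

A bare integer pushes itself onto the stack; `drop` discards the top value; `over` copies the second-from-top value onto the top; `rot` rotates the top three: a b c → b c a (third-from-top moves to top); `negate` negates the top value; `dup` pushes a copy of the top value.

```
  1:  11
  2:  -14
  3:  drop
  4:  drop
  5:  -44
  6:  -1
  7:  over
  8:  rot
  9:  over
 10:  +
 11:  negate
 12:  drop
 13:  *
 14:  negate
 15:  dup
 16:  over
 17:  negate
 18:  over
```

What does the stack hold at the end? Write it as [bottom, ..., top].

[-44, -44, 44, -44]

11     -> [11]
-14    -> [11, -14]
drop   -> [11]
drop   -> []
-44    -> [-44]
-1     -> [-44, -1]
over   -> [-44, -1, -44]
rot    -> [-1, -44, -44]
over   -> [-1, -44, -44, -44]
+      -> [-1, -44, -88]
negate -> [-1, -44, 88]
drop   -> [-1, -44]
*      -> [44]
negate -> [-44]
dup    -> [-44, -44]
over   -> [-44, -44, -44]
negate -> [-44, -44, 44]
over   -> [-44, -44, 44, -44]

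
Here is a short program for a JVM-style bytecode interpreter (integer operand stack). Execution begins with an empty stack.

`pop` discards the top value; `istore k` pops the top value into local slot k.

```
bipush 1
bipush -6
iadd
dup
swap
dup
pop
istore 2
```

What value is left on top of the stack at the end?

bipush 1  -> 1
bipush -6 -> 1 -6
iadd      -> -5
dup       -> -5 -5
swap      -> -5 -5
dup       -> -5 -5 -5
pop       -> -5 -5
istore 2  -> -5

-5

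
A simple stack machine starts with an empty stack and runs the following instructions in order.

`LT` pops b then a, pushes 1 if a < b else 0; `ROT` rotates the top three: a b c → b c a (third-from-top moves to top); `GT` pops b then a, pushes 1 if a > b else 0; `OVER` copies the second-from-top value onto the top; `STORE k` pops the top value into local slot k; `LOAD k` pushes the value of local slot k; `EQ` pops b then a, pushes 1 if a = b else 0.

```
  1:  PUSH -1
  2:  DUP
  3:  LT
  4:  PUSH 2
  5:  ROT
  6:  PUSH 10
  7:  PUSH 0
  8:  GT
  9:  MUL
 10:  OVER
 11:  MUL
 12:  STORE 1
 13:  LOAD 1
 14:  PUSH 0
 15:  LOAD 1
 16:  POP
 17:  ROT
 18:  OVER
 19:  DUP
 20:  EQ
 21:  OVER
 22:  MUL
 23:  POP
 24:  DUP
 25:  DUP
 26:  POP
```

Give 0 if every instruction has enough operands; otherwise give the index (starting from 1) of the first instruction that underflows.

PUSH -1  [-1]
DUP      [-1, -1]
LT       [0]
PUSH 2   [0, 2]
ROT  — needs 3 operands, stack has 2 → underflow

5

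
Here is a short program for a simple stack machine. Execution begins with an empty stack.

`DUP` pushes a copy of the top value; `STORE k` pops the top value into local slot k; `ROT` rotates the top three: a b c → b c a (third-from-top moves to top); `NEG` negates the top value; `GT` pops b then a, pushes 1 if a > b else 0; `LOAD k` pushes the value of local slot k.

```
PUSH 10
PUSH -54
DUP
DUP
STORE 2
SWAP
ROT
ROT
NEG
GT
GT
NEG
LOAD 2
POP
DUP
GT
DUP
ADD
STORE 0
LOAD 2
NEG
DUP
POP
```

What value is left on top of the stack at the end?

54

PUSH 10  → 10
PUSH -54 → 10 -54
DUP      → 10 -54 -54
DUP      → 10 -54 -54 -54
STORE 2  → 10 -54 -54
SWAP     → 10 -54 -54
ROT      → -54 -54 10
ROT      → -54 10 -54
NEG      → -54 10 54
GT       → -54 0
GT       → 0
NEG      → 0
LOAD 2   → 0 -54
POP      → 0
DUP      → 0 0
GT       → 0
DUP      → 0 0
ADD      → 0
STORE 0  → (empty)
LOAD 2   → -54
NEG      → 54
DUP      → 54 54
POP      → 54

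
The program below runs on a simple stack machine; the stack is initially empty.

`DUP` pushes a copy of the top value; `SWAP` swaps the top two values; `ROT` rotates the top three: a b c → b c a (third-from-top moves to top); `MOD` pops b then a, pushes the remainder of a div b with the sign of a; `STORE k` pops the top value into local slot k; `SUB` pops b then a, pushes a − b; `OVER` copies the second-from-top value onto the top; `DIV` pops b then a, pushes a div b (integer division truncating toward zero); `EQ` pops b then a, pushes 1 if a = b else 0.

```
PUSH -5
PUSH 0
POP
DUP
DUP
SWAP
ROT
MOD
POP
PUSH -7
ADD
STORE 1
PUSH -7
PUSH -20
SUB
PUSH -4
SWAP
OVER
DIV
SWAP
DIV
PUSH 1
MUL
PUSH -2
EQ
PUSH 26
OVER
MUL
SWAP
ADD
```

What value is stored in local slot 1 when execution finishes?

-12

PUSH -5   [-5]
PUSH 0    [-5, 0]
POP       [-5]
DUP       [-5, -5]
DUP       [-5, -5, -5]
SWAP      [-5, -5, -5]
ROT       [-5, -5, -5]
MOD       [-5, 0]
POP       [-5]
PUSH -7   [-5, -7]
ADD       [-12]
STORE 1   []
PUSH -7   [-7]
PUSH -20  [-7, -20]
SUB       [13]
PUSH -4   [13, -4]
SWAP      [-4, 13]
OVER      [-4, 13, -4]
DIV       [-4, -3]
SWAP      [-3, -4]
DIV       [0]
PUSH 1    [0, 1]
MUL       [0]
PUSH -2   [0, -2]
EQ        [0]
PUSH 26   [0, 26]
OVER      [0, 26, 0]
MUL       [0, 0]
SWAP      [0, 0]
ADD       [0]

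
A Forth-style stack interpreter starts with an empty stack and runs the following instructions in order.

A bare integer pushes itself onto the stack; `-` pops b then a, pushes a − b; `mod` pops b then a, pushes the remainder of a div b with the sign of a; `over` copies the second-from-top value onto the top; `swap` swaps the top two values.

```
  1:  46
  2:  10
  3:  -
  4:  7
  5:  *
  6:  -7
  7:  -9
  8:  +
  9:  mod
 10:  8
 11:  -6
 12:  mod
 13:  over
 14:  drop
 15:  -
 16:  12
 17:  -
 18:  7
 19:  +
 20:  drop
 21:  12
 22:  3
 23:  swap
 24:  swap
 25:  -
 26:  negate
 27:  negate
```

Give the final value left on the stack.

9

46     → [46]
10     → [46, 10]
-      → [36]
7      → [36, 7]
*      → [252]
-7     → [252, -7]
-9     → [252, -7, -9]
+      → [252, -16]
mod    → [12]
8      → [12, 8]
-6     → [12, 8, -6]
mod    → [12, 2]
over   → [12, 2, 12]
drop   → [12, 2]
-      → [10]
12     → [10, 12]
-      → [-2]
7      → [-2, 7]
+      → [5]
drop   → []
12     → [12]
3      → [12, 3]
swap   → [3, 12]
swap   → [12, 3]
-      → [9]
negate → [-9]
negate → [9]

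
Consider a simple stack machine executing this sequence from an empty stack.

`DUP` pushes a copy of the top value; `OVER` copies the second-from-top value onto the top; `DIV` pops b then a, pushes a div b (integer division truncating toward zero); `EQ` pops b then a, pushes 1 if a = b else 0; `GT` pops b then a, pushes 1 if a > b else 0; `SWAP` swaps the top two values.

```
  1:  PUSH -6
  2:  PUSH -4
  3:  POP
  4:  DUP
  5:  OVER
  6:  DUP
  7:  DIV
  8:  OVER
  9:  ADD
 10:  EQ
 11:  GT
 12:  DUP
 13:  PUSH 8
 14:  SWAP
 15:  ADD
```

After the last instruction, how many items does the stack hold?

PUSH -6 : [-6]
PUSH -4 : [-6, -4]
POP     : [-6]
DUP     : [-6, -6]
OVER    : [-6, -6, -6]
DUP     : [-6, -6, -6, -6]
DIV     : [-6, -6, 1]
OVER    : [-6, -6, 1, -6]
ADD     : [-6, -6, -5]
EQ      : [-6, 0]
GT      : [0]
DUP     : [0, 0]
PUSH 8  : [0, 0, 8]
SWAP    : [0, 8, 0]
ADD     : [0, 8]

2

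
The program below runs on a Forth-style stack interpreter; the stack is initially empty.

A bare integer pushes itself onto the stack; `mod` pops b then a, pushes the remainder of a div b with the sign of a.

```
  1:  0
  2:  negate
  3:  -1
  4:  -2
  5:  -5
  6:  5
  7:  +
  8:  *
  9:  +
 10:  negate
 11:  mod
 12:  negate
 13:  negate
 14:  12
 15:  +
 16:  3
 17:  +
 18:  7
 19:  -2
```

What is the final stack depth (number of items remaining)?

3

0      → [0]
negate → [0]
-1     → [0, -1]
-2     → [0, -1, -2]
-5     → [0, -1, -2, -5]
5      → [0, -1, -2, -5, 5]
+      → [0, -1, -2, 0]
*      → [0, -1, 0]
+      → [0, -1]
negate → [0, 1]
mod    → [0]
negate → [0]
negate → [0]
12     → [0, 12]
+      → [12]
3      → [12, 3]
+      → [15]
7      → [15, 7]
-2     → [15, 7, -2]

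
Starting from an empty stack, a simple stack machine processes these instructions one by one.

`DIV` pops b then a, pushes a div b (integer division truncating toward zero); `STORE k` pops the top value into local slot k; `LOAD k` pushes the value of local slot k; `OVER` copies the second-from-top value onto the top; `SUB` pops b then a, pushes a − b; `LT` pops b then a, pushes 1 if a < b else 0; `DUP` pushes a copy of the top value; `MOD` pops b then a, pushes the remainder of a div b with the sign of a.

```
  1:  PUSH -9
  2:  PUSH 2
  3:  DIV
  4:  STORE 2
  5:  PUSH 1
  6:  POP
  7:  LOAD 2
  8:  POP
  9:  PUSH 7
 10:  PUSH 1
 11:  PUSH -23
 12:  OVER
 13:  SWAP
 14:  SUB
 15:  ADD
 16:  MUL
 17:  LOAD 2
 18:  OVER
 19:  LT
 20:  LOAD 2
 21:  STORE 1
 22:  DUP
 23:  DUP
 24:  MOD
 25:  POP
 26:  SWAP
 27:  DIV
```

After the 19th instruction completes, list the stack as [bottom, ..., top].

[175, 1]

PUSH -9  : [-9]
PUSH 2   : [-9, 2]
DIV      : [-4]
STORE 2  : []
PUSH 1   : [1]
POP      : []
LOAD 2   : [-4]
POP      : []
PUSH 7   : [7]
PUSH 1   : [7, 1]
PUSH -23 : [7, 1, -23]
OVER     : [7, 1, -23, 1]
SWAP     : [7, 1, 1, -23]
SUB      : [7, 1, 24]
ADD      : [7, 25]
MUL      : [175]
LOAD 2   : [175, -4]
OVER     : [175, -4, 175]
LT       : [175, 1]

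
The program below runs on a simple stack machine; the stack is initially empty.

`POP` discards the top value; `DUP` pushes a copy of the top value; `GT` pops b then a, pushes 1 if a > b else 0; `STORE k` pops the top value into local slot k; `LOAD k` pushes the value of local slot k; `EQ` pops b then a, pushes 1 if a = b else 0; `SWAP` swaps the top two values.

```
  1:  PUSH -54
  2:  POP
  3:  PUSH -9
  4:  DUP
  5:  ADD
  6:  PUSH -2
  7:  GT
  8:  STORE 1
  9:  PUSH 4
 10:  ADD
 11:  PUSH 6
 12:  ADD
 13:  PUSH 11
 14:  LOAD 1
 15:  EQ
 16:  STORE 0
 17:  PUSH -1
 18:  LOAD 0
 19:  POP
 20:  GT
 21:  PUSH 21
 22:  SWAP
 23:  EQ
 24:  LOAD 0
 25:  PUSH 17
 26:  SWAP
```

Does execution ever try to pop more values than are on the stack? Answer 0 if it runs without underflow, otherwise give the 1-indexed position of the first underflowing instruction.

PUSH -54  [-54]
POP       []
PUSH -9   [-9]
DUP       [-9, -9]
ADD       [-18]
PUSH -2   [-18, -2]
GT        [0]
STORE 1   []
PUSH 4    [4]
ADD  — needs 2 operands, stack has 1 → underflow

10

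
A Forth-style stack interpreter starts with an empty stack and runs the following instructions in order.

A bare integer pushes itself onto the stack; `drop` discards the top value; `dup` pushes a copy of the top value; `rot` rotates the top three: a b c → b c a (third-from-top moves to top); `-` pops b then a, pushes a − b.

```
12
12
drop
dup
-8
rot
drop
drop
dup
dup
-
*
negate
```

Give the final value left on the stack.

12     → 12
12     → 12 12
drop   → 12
dup    → 12 12
-8     → 12 12 -8
rot    → 12 -8 12
drop   → 12 -8
drop   → 12
dup    → 12 12
dup    → 12 12 12
-      → 12 0
*      → 0
negate → 0

0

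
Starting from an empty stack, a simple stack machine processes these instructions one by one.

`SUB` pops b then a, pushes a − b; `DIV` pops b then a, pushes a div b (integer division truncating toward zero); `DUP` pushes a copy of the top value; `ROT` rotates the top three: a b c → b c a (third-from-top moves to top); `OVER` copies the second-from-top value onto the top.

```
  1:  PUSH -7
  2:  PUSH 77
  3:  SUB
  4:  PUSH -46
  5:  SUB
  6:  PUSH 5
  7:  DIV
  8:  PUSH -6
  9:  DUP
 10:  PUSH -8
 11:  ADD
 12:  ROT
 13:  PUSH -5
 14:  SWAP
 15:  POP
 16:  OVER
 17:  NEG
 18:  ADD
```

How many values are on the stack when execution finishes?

3

PUSH -7  → -7
PUSH 77  → -7 77
SUB      → -84
PUSH -46 → -84 -46
SUB      → -38
PUSH 5   → -38 5
DIV      → -7
PUSH -6  → -7 -6
DUP      → -7 -6 -6
PUSH -8  → -7 -6 -6 -8
ADD      → -7 -6 -14
ROT      → -6 -14 -7
PUSH -5  → -6 -14 -7 -5
SWAP     → -6 -14 -5 -7
POP      → -6 -14 -5
OVER     → -6 -14 -5 -14
NEG      → -6 -14 -5 14
ADD      → -6 -14 9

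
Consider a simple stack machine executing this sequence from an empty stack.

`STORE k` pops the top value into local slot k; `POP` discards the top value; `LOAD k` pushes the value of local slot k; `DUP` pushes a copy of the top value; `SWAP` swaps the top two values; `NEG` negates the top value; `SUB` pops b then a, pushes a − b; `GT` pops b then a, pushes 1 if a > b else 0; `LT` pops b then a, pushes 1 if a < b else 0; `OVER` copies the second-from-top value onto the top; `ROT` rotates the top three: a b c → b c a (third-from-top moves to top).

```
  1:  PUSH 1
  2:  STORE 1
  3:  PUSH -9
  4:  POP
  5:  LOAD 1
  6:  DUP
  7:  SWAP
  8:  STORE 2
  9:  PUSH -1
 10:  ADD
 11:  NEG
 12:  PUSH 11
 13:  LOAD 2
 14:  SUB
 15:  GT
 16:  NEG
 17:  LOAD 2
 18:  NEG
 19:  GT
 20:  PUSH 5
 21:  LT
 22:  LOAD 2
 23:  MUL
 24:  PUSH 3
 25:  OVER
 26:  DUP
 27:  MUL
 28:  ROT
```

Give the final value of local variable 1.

PUSH 1   1
STORE 1  (empty)
PUSH -9  -9
POP      (empty)
LOAD 1   1
DUP      1 1
SWAP     1 1
STORE 2  1
PUSH -1  1 -1
ADD      0
NEG      0
PUSH 11  0 11
LOAD 2   0 11 1
SUB      0 10
GT       0
NEG      0
LOAD 2   0 1
NEG      0 -1
GT       1
PUSH 5   1 5
LT       1
LOAD 2   1 1
MUL      1
PUSH 3   1 3
OVER     1 3 1
DUP      1 3 1 1
MUL      1 3 1
ROT      3 1 1

1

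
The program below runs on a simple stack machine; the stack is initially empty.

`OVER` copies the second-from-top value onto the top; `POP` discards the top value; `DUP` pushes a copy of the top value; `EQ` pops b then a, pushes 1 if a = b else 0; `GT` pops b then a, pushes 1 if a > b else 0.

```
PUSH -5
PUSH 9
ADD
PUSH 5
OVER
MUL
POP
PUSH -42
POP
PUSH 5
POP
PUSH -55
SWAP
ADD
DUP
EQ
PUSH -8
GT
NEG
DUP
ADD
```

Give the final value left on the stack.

PUSH -5  : [-5]
PUSH 9   : [-5, 9]
ADD      : [4]
PUSH 5   : [4, 5]
OVER     : [4, 5, 4]
MUL      : [4, 20]
POP      : [4]
PUSH -42 : [4, -42]
POP      : [4]
PUSH 5   : [4, 5]
POP      : [4]
PUSH -55 : [4, -55]
SWAP     : [-55, 4]
ADD      : [-51]
DUP      : [-51, -51]
EQ       : [1]
PUSH -8  : [1, -8]
GT       : [1]
NEG      : [-1]
DUP      : [-1, -1]
ADD      : [-2]

-2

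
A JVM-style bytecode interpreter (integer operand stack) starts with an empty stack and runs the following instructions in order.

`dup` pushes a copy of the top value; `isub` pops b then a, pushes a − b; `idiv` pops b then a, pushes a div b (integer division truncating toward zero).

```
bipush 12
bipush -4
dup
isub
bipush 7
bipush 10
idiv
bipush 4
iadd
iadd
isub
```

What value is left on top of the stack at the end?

bipush 12  [12]
bipush -4  [12, -4]
dup        [12, -4, -4]
isub       [12, 0]
bipush 7   [12, 0, 7]
bipush 10  [12, 0, 7, 10]
idiv       [12, 0, 0]
bipush 4   [12, 0, 0, 4]
iadd       [12, 0, 4]
iadd       [12, 4]
isub       [8]

8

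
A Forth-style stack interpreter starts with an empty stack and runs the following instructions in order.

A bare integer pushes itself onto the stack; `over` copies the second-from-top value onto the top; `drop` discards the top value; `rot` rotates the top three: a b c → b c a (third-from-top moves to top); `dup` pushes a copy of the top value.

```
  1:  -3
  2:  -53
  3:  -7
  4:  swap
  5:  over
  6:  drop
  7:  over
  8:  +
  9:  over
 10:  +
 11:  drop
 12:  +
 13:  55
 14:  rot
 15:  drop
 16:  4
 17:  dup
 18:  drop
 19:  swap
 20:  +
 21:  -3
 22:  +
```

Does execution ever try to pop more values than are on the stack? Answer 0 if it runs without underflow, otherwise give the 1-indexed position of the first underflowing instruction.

14

-3    [-3]
-53   [-3, -53]
-7    [-3, -53, -7]
swap  [-3, -7, -53]
over  [-3, -7, -53, -7]
drop  [-3, -7, -53]
over  [-3, -7, -53, -7]
+     [-3, -7, -60]
over  [-3, -7, -60, -7]
+     [-3, -7, -67]
drop  [-3, -7]
+     [-10]
55    [-10, 55]
rot  — needs 3 operands, stack has 2 → underflow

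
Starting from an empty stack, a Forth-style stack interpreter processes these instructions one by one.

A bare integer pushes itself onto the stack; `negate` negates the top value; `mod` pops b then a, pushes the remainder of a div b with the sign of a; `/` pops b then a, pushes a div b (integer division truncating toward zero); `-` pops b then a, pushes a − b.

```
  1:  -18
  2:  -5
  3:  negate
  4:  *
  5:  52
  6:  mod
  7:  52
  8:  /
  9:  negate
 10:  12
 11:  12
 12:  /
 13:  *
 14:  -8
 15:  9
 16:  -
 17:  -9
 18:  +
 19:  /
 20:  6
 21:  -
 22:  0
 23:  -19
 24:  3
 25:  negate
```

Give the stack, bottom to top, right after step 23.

[-6, 0, -19]

-18    → -18
-5     → -18 -5
negate → -18 5
*      → -90
52     → -90 52
mod    → -38
52     → -38 52
/      → 0
negate → 0
12     → 0 12
12     → 0 12 12
/      → 0 1
*      → 0
-8     → 0 -8
9      → 0 -8 9
-      → 0 -17
-9     → 0 -17 -9
+      → 0 -26
/      → 0
6      → 0 6
-      → -6
0      → -6 0
-19    → -6 0 -19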